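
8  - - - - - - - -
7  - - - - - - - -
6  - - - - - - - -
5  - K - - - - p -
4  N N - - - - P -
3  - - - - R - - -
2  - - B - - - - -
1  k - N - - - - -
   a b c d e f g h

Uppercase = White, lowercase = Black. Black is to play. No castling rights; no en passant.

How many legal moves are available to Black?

0

Black to move; king on a1.
In check: no.
Legal moves: none.
Count: 0.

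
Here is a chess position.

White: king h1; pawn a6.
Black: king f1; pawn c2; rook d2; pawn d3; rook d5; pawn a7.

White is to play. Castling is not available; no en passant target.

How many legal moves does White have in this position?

White to move; king on h1.
In check: no.
Legal moves: none.
Count: 0.

0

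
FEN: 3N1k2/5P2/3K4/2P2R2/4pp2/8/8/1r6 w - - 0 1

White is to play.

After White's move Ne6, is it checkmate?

After Ne6: black king on f8; in check: yes, from the white knight on e6.
King squares — e7: attacked by Kd6; f7: attacked by Rf5; g7: attacked by Ne6; e8: attacked by Pf7; g8: attacked by Pf7.
Black has no legal moves → checkmate.

yes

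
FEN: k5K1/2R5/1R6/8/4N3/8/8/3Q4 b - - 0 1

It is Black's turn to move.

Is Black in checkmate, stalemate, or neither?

stalemate

Black to move; black king on a8.
In check: no.
King squares — a7: attacked by Rc7; b7: attacked by Rb6; b8: attacked by Rb6.
Legal moves for Black: none.
Not in check and no legal moves → stalemate.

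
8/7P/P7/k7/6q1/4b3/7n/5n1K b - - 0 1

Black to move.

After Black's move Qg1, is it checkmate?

After Qg1: white king on h1; in check: yes, from the black queen on g1.
King squares — g1: attacked by Be3; g2: attacked by Qg1; h2: attacked by Nf1.
White has no legal moves → checkmate.

yes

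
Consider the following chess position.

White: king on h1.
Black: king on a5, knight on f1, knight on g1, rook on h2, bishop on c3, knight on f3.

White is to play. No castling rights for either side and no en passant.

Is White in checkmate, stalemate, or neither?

White to move; white king on h1.
In check: yes, from the black rook on h2.
King squares — g1: attacked by Nf3; g2: attacked by Rh2; h2: attacked by Nf1.
Legal moves for White: none.
In check with no legal moves → checkmate.

checkmate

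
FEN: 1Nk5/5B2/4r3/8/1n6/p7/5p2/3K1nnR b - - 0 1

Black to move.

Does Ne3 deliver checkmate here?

no

After Ne3: white king on d1; in check: yes, from the black knight on e3.
White has 2 legal replies: Kd2, Kc1.
In check but a legal move exists → not checkmate.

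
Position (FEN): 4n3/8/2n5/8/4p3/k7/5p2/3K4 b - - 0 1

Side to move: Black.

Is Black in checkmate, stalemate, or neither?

neither

Black to move; black king on a3.
In check: no.
Legal moves for Black include: Ng7, Nc7, Nf6, Nd6, Nd8, Nb8, Ne7, Na7, Ne5, Na5, Nd4, Nb4, Kb4, Ka4, Kb3, Kb2, Ka2, e3, ... (list truncated; more exist).
Black has legal moves and is not in check → neither.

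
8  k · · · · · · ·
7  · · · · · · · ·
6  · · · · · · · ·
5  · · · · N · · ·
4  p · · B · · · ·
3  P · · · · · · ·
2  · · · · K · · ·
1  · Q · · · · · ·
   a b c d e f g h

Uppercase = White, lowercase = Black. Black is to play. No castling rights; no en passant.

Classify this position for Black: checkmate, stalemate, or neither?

stalemate

Black to move; black king on a8.
In check: no.
King squares — a7: attacked by Bd4; b7: attacked by Qb1; b8: attacked by Qb1.
Legal moves for Black: none.
Not in check and no legal moves → stalemate.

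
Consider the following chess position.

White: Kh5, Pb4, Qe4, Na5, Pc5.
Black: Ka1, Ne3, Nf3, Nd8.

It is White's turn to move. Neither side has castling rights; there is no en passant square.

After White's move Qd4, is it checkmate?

no

After Qd4: black king on a1; in check: yes, from the white queen on d4.
Black has 3 legal replies: Ka2, Kb1, Nxd4.
In check but a legal move exists → not checkmate.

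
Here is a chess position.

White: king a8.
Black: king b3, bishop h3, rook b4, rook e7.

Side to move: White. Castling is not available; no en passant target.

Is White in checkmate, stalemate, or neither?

stalemate

White to move; white king on a8.
In check: no.
King squares — a7: attacked by Re7; b7: attacked by Rb4; b8: attacked by Rb4.
Legal moves for White: none.
Not in check and no legal moves → stalemate.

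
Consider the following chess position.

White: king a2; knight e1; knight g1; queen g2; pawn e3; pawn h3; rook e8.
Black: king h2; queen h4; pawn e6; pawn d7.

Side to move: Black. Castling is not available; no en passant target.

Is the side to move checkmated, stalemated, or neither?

Black to move; black king on h2.
In check: yes, from the white queen on g2.
King squares — g1: attacked by Qg2; h1: attacked by Qg2; g2: attacked by Ne1; g3: attacked by Qg2; h3: attacked by Ng1.
Legal moves for Black: none.
In check with no legal moves → checkmate.

checkmate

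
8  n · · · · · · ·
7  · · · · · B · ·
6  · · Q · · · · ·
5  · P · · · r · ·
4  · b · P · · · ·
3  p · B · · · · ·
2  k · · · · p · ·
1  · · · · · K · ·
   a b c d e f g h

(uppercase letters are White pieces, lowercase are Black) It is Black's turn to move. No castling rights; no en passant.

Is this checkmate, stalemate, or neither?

neither

Black to move; black king on a2.
In check: yes, from the white bishop on f7.
Legal moves for Black: Kb1, Rxf7, Rd5.
Black is in check but has 3 legal moves → neither.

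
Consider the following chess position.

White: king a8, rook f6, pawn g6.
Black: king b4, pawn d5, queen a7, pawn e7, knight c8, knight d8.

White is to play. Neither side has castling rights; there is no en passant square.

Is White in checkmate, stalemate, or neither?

White to move; white king on a8.
In check: yes, from the black queen on a7.
King squares — a7: attacked by Nc8; b7: attacked by Qa7; b8: attacked by Qa7.
Legal moves for White: none.
In check with no legal moves → checkmate.

checkmate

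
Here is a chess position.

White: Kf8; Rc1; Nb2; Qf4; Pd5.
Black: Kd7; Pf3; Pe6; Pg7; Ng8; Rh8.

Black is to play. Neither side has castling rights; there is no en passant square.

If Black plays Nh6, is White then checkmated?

After Nh6: white king on f8; in check: yes, from the black rook on h8.
White has 1 legal reply: Kxg7.
In check but a legal move exists → not checkmate.

no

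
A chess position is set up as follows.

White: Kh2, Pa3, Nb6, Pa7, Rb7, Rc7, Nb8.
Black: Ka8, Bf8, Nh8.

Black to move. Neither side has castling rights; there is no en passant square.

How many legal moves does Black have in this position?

0

Black to move; king on a8.
In check: yes, from the white knight on b6.
Legal moves: none.
Count: 0.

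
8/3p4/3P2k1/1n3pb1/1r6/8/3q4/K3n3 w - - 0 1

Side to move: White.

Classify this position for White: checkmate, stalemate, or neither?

stalemate

White to move; white king on a1.
In check: no.
King squares — b1: attacked by Rb4; a2: attacked by Qd2; b2: attacked by Qd2.
Legal moves for White: none.
Not in check and no legal moves → stalemate.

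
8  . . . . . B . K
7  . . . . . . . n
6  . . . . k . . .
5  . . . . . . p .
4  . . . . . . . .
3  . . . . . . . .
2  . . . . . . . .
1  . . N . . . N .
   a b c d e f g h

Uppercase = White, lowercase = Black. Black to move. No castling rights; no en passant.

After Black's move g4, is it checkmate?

After g4: white king on h8; in check: no.
White is not in check, so this cannot be checkmate.

no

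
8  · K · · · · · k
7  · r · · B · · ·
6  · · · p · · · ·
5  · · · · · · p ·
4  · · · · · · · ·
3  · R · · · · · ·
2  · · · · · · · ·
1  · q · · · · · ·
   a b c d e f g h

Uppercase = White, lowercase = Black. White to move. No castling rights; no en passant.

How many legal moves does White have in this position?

White to move; king on b8.
In check: yes, from the black rook on b7.
Legal moves: Kc8, Ka8, Kxb7, Rxb7.
Count: 4.

4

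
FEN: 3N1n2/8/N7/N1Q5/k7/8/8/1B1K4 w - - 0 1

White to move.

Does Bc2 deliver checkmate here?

yes

After Bc2: black king on a4; in check: yes, from the white bishop on c2.
King squares — a3: attacked by Qc5; b3: attacked by Bc2; b4: attacked by Qc5; a5: attacked by Qc5; b5: attacked by Qc5.
Black has no legal moves → checkmate.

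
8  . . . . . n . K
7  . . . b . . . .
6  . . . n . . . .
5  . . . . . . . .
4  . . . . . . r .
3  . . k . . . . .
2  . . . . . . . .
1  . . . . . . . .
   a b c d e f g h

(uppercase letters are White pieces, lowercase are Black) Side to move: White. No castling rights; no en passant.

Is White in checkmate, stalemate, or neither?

White to move; white king on h8.
In check: no.
King squares — g7: attacked by Rg4; h7: attacked by Nf8; g8: attacked by Rg4.
Legal moves for White: none.
Not in check and no legal moves → stalemate.

stalemate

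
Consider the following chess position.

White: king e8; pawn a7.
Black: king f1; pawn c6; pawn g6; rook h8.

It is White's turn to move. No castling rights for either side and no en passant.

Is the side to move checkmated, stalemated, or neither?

White to move; white king on e8.
In check: yes, from the black rook on h8.
Legal moves for White: Kf7, Ke7, Kd7.
White is in check but has 3 legal moves → neither.

neither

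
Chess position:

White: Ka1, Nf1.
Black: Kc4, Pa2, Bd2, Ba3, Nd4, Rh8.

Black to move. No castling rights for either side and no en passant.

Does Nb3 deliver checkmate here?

After Nb3: white king on a1; in check: yes, from the black knight on b3.
White has 1 legal reply: Kxa2.
In check but a legal move exists → not checkmate.

no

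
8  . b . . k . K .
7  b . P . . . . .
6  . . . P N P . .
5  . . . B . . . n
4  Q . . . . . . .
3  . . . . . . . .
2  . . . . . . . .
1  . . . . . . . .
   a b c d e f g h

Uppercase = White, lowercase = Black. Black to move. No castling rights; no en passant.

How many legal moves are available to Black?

0

Black to move; king on e8.
In check: yes, from the white queen on a4.
Legal moves: none.
Count: 0.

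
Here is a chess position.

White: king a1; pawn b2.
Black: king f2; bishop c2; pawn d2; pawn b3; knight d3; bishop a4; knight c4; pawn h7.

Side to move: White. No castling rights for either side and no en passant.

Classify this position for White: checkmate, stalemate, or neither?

stalemate

White to move; white king on a1.
In check: no.
King squares — b1: attacked by Bc2; a2: attacked by Pb3; b2: own pawn.
Legal moves for White: none.
Not in check and no legal moves → stalemate.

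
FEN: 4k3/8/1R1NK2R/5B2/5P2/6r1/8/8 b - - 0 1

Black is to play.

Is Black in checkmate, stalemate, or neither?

Black to move; black king on e8.
In check: yes, from the white knight on d6.
King squares — d7: attacked by Ke6; e7: attacked by Ke6; f7: attacked by Nd6; d8: available; f8: available.
Legal moves for Black: Kf8, Kd8.
Black is in check but has 2 legal moves → neither.

neither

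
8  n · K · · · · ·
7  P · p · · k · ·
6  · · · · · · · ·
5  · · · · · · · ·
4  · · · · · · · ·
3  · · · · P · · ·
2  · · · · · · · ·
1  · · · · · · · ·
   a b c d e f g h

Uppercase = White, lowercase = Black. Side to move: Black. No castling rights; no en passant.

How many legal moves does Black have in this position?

Black to move; king on f7.
In check: no.
Legal moves: Nb6+, Kg8, Kf8, Ke8, Kg7, Ke7, Kg6, Kf6, Ke6, c6, c5.
Count: 11.

11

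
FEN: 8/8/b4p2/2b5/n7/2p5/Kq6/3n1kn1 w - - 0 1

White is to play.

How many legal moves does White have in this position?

White to move; king on a2.
In check: yes, from the black queen on b2.
Legal moves: none.
Count: 0.

0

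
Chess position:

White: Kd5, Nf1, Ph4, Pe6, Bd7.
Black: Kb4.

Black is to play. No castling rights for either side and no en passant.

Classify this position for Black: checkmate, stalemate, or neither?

neither

Black to move; black king on b4.
In check: no.
Legal moves for Black: Ka5, Kc3, Kb3, Ka3.
Black has 4 legal moves and is not in check → neither.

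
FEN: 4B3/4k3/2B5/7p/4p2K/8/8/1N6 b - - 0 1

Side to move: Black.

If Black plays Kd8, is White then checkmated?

no

After Kd8: white king on h4; in check: no.
White is not in check, so this cannot be checkmate.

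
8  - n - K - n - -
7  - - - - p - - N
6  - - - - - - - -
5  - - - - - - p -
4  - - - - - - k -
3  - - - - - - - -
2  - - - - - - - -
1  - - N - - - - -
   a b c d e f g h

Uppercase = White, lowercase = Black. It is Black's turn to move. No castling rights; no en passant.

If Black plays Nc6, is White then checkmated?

no

After Nc6: white king on d8; in check: yes, from the black knight on c6.
White has 3 legal replies: Ke8, Kc8, Kc7.
In check but a legal move exists → not checkmate.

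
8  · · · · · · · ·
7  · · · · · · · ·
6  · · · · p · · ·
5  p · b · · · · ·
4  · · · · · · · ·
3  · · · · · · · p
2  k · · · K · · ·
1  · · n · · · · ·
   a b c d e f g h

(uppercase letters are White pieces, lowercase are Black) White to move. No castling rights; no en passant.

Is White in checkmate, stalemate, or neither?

neither

White to move; white king on e2.
In check: yes, from the black knight on c1.
Legal moves for White: Kf3, Kd2, Kf1, Ke1, Kd1.
White is in check but has 5 legal moves → neither.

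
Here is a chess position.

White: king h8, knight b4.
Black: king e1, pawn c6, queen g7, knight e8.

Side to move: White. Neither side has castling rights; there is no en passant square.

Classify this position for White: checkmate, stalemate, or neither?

White to move; white king on h8.
In check: yes, from the black queen on g7.
King squares — g7: attacked by Ne8; h7: attacked by Qg7; g8: attacked by Qg7.
Legal moves for White: none.
In check with no legal moves → checkmate.

checkmate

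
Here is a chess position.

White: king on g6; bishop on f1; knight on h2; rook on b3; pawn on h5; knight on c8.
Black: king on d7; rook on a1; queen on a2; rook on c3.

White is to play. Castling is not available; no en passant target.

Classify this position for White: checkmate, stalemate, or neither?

White to move; white king on g6.
In check: no.
Legal moves for White include: Ne7, Na7, Nd6, Nb6+, Kh7, Kg7, Kf7, Kh6, Kf6, Kg5, Kf5, Rb8, Rb7+, Rb6, Rb5, Rb4, Rxc3, Ra3, ... (list truncated; more exist).
White has legal moves and is not in check → neither.

neither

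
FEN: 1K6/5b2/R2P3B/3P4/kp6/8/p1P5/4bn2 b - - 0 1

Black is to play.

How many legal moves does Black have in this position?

1

Black to move; king on a4.
In check: yes, from the white rook on a6.
Legal moves: Kb5.
Count: 1.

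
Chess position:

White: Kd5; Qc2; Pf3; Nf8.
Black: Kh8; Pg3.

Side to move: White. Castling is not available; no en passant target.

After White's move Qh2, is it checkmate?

After Qh2: black king on h8; in check: yes, from the white queen on h2.
Black has 3 legal replies: Kg8, Kg7, gxh2.
In check but a legal move exists → not checkmate.

no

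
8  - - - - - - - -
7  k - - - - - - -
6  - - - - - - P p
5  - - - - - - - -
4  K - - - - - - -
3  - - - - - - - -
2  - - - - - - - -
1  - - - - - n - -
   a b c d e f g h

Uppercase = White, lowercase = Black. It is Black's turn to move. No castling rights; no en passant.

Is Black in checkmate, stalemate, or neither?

neither

Black to move; black king on a7.
In check: no.
Legal moves for Black: Kb8, Ka8, Kb7, Kb6, Ka6, Ng3, Ne3, Nh2, Nd2, h5.
Black has 10 legal moves and is not in check → neither.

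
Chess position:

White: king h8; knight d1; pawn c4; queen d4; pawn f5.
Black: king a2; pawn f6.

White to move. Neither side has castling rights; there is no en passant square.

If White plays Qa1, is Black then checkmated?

no

After Qa1: black king on a2; in check: yes, from the white queen on a1.
Black has 2 legal replies: Kb3, Kxa1.
In check but a legal move exists → not checkmate.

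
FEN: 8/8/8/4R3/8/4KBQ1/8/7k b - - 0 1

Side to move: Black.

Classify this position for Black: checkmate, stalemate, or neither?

checkmate

Black to move; black king on h1.
In check: yes, from the white bishop on f3.
King squares — g1: attacked by Qg3; g2: attacked by Bf3; h2: attacked by Qg3.
Legal moves for Black: none.
In check with no legal moves → checkmate.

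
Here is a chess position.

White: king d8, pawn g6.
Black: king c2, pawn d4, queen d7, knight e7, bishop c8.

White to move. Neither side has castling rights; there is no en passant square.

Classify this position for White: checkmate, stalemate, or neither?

checkmate

White to move; white king on d8.
In check: yes, from the black queen on d7.
King squares — c7: attacked by Qd7; d7: attacked by Bc8; e7: attacked by Qd7; c8: attacked by Qd7; e8: attacked by Qd7.
Legal moves for White: none.
In check with no legal moves → checkmate.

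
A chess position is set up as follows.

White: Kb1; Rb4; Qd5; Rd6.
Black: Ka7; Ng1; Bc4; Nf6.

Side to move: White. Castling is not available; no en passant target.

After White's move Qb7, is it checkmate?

After Qb7: black king on a7; in check: yes, from the white queen on b7.
King squares — a6: attacked by Rd6; b6: attacked by Rb4; b7: attacked by Rb4; a8: attacked by Qb7; b8: attacked by Qb7.
Black has no legal moves → checkmate.

yes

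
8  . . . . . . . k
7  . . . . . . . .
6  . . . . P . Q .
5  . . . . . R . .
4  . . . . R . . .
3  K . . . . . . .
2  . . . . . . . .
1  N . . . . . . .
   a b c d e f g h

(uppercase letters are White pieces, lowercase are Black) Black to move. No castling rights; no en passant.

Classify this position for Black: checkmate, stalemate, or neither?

Black to move; black king on h8.
In check: no.
King squares — g7: attacked by Qg6; h7: attacked by Qg6; g8: attacked by Qg6.
Legal moves for Black: none.
Not in check and no legal moves → stalemate.

stalemate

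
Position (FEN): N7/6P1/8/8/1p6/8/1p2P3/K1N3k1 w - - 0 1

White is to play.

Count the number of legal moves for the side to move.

3

White to move; king on a1.
In check: yes, from the black pawn on b2.
Legal moves: Kxb2, Ka2, Kb1.
Count: 3.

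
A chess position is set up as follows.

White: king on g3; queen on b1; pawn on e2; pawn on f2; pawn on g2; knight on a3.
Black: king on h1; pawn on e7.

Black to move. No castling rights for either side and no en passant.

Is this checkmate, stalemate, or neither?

checkmate

Black to move; black king on h1.
In check: yes, from the white queen on b1.
King squares — g1: attacked by Qb1; g2: attacked by Kg3; h2: attacked by Kg3.
Legal moves for Black: none.
In check with no legal moves → checkmate.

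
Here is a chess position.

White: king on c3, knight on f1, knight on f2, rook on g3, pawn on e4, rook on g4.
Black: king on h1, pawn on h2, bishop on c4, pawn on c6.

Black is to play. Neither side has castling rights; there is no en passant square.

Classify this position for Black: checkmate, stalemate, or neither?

checkmate

Black to move; black king on h1.
In check: yes, from the white knight on f2.
King squares — g1: attacked by Rg3; g2: attacked by Rg3; h2: own pawn.
Legal moves for Black: none.
In check with no legal moves → checkmate.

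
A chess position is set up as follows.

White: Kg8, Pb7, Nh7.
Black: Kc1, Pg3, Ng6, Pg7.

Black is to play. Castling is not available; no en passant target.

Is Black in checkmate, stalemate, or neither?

Black to move; black king on c1.
In check: no.
Legal moves for Black: Nh8, Nf8, Ne7+, Ne5, Nh4, Nf4, Kd2, Kc2, Kb2, Kd1, Kb1, g2.
Black has 12 legal moves and is not in check → neither.

neither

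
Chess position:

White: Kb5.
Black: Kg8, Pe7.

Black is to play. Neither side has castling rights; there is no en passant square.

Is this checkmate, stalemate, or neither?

neither

Black to move; black king on g8.
In check: no.
Legal moves for Black: Kh8, Kf8, Kh7, Kg7, Kf7, e6, e5.
Black has 7 legal moves and is not in check → neither.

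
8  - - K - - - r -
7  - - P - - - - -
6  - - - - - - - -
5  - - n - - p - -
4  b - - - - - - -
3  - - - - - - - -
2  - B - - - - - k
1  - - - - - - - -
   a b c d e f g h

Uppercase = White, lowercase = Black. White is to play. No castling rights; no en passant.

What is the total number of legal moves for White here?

White to move; king on c8.
In check: yes, from the black rook on g8.
Legal moves: none.
Count: 0.

0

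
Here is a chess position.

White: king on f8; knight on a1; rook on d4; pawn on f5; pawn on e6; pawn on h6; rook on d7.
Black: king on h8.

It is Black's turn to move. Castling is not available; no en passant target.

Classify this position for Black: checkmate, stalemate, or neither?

stalemate

Black to move; black king on h8.
In check: no.
King squares — g7: attacked by Ph6; h7: attacked by Rd7; g8: attacked by Kf8.
Legal moves for Black: none.
Not in check and no legal moves → stalemate.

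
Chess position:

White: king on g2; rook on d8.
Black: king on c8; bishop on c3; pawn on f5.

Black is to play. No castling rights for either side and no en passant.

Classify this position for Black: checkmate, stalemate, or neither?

Black to move; black king on c8.
In check: yes, from the white rook on d8.
Legal moves for Black: Kxd8, Kc7, Kb7.
Black is in check but has 3 legal moves → neither.

neither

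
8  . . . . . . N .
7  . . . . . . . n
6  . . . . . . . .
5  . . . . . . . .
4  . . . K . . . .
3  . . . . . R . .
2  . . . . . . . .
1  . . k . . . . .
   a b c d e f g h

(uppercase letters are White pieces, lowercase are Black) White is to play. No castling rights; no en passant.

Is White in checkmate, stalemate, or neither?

White to move; white king on d4.
In check: no.
Legal moves for White include: Ne7, Nh6, Nf6, Ke5, Kd5, Kc5, Ke4, Kc4, Ke3, Kd3, Kc3, Rf8, Rf7, Rf6, Rf5, Rf4, Rh3, Rg3, ... (list truncated; more exist).
White has legal moves and is not in check → neither.

neither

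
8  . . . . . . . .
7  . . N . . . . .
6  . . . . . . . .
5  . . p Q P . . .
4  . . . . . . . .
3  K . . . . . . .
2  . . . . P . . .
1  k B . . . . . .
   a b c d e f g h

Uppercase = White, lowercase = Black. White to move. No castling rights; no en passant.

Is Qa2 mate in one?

After Qa2: black king on a1; in check: yes, from the white queen on a2.
King squares — b1: attacked by Qa2; a2: attacked by Bb1; b2: attacked by Qa2.
Black has no legal moves → checkmate.

yes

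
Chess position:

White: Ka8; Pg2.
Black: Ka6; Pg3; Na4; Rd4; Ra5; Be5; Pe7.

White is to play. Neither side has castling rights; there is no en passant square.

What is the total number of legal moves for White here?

White to move; king on a8.
In check: no.
Legal moves: none.
Count: 0.

0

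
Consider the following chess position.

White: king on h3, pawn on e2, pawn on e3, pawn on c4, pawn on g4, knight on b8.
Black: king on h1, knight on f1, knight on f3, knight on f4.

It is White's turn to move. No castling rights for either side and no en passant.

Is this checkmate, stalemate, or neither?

neither

White to move; white king on h3.
In check: yes, from the black knight on f4.
King squares — g2: attacked by Kh1; h2: attacked by Nf1; g3: attacked by Nf1; g4: own pawn; h4: attacked by Nf3.
Legal moves for White: exf4.
White is in check but has 1 legal move → neither.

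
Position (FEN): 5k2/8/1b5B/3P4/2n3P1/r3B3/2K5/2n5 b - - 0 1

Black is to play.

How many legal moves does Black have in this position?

4

Black to move; king on f8.
In check: yes, from the white bishop on h6.
Legal moves: Kg8, Ke8, Kf7, Ke7.
Count: 4.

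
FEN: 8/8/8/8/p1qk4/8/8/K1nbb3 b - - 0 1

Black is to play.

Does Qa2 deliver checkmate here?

After Qa2: white king on a1; in check: yes, from the black queen on a2.
King squares — b1: attacked by Qa2; a2: attacked by Nc1; b2: attacked by Qa2.
White has no legal moves → checkmate.

yes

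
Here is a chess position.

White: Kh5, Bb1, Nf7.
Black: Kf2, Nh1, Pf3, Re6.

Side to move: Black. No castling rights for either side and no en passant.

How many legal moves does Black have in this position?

Black to move; king on f2.
In check: no.
Legal moves: Re8, Re7, Rh6+, Rg6, Rf6, Rd6, Rc6, Rb6, Ra6, Re5+, Re4, Re3, Re2, Re1, Kg3, Ke3, Kg2, Ke2, Kg1, Kf1, Ke1, Ng3+.
Count: 22.

22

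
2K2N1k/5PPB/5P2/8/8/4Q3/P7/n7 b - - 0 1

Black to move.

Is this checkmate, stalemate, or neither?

Black to move; black king on h8.
In check: yes, from the white pawn on g7.
King squares — g7: attacked by Pf6; h7: attacked by Nf8; g8: attacked by Pf7.
Legal moves for Black: none.
In check with no legal moves → checkmate.

checkmate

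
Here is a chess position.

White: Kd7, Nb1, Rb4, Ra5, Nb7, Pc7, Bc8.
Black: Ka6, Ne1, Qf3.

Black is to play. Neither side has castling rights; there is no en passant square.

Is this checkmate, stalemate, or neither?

Black to move; black king on a6.
In check: yes, from the white rook on a5.
King squares — a5: attacked by Nb7; b5: attacked by Rb4; b6: attacked by Rb4; a7: attacked by Ra5; b7: attacked by Rb4.
Legal moves for Black: none.
In check with no legal moves → checkmate.

checkmate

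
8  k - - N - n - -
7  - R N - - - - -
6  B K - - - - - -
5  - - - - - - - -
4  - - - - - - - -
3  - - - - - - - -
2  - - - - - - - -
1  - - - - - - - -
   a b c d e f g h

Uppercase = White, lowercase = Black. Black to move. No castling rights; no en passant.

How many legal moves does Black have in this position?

0

Black to move; king on a8.
In check: yes, from the white knight on c7.
Legal moves: none.
Count: 0.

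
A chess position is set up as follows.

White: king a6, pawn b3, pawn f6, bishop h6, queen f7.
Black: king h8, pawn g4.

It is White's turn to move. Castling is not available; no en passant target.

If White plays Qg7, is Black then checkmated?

After Qg7: black king on h8; in check: yes, from the white queen on g7.
King squares — g7: attacked by Pf6; h7: attacked by Qg7; g8: attacked by Qg7.
Black has no legal moves → checkmate.

yes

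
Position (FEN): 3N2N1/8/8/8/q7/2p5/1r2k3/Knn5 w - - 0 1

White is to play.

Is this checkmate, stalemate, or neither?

White to move; white king on a1.
In check: yes, from the black queen on a4.
King squares — b1: attacked by Rb2; a2: attacked by Nc1; b2: attacked by Pc3.
Legal moves for White: none.
In check with no legal moves → checkmate.

checkmate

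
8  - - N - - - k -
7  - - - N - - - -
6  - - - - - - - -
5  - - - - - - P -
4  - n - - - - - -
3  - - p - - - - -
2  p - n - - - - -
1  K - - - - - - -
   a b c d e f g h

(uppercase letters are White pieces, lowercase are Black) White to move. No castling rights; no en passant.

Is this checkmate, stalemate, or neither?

White to move; white king on a1.
In check: yes, from the black knight on c2.
King squares — b1: attacked by Pa2; a2: attacked by Nb4; b2: attacked by Pc3.
Legal moves for White: none.
In check with no legal moves → checkmate.

checkmate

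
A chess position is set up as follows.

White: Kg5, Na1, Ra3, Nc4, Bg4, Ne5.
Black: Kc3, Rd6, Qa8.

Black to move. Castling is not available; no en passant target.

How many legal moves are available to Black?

3

Black to move; king on c3.
In check: yes, from the white rook on a3.
Legal moves: Kd4, Kb4, Qxa3.
Count: 3.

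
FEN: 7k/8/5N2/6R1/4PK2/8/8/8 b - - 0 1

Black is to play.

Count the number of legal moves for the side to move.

Black to move; king on h8.
In check: no.
Legal moves: none.
Count: 0.

0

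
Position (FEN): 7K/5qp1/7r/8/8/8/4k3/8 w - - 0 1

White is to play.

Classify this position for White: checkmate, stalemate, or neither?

White to move; white king on h8.
In check: yes, from the black rook on h6.
King squares — g7: attacked by Qf7; h7: attacked by Rh6; g8: attacked by Qf7.
Legal moves for White: none.
In check with no legal moves → checkmate.

checkmate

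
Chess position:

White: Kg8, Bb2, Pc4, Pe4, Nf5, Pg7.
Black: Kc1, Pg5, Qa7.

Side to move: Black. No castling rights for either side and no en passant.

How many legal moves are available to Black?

5

Black to move; king on c1.
In check: yes, from the white bishop on b2.
Legal moves: Kd2, Kc2, Kxb2, Kd1, Kb1.
Count: 5.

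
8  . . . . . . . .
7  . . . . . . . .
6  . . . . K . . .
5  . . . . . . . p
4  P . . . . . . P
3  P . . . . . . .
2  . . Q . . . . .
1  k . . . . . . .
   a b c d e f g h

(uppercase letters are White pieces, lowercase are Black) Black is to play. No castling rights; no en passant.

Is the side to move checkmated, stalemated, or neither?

Black to move; black king on a1.
In check: no.
King squares — b1: attacked by Qc2; a2: attacked by Qc2; b2: attacked by Qc2.
Legal moves for Black: none.
Not in check and no legal moves → stalemate.

stalemate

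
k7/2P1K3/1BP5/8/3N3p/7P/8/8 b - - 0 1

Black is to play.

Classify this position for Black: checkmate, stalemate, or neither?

Black to move; black king on a8.
In check: no.
King squares — a7: attacked by Bb6; b7: attacked by Pc6; b8: attacked by Pc7.
Legal moves for Black: none.
Not in check and no legal moves → stalemate.

stalemate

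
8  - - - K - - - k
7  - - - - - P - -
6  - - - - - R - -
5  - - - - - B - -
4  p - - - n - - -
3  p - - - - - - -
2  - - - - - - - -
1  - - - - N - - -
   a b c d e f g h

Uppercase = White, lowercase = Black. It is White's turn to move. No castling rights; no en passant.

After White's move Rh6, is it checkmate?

no

After Rh6: black king on h8; in check: yes, from the white rook on h6.
Black has 1 legal reply: Kg7.
In check but a legal move exists → not checkmate.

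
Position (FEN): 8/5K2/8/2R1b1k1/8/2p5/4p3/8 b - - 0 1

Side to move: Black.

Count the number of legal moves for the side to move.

Black to move; king on g5.
In check: no.
Legal moves: Kh6, Kh5, Kf5, Kh4, Kg4, Kf4, c2, e1=Q, e1=R, e1=B, e1=N.
Count: 11.

11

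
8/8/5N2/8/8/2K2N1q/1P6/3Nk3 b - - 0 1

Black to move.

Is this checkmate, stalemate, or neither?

neither

Black to move; black king on e1.
In check: yes, from the white knight on f3.
Legal moves for Black: Ke2, Kf1, Kxd1, Qxf3+.
Black is in check but has 4 legal moves → neither.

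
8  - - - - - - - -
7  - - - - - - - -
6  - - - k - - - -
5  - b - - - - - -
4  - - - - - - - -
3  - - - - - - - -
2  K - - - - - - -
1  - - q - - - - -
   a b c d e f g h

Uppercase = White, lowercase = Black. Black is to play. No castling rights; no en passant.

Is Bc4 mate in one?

After Bc4: white king on a2; in check: yes, from the black bishop on c4.
King squares — a1: attacked by Qc1; b1: attacked by Qc1; b2: attacked by Qc1; a3: attacked by Qc1; b3: attacked by Bc4.
White has no legal moves → checkmate.

yes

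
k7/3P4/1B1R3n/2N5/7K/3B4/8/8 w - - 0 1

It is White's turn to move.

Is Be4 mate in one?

After Be4: black king on a8; in check: yes, from the white bishop on e4.
Black has 1 legal reply: Kb8.
In check but a legal move exists → not checkmate.

no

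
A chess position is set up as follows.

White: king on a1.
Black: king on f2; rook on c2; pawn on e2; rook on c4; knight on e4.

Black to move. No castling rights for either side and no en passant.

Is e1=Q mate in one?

yes

After e1=Q: white king on a1; in check: yes, from the black queen on e1.
King squares — b1: attacked by Qe1; a2: attacked by Rc2; b2: attacked by Rc2.
White has no legal moves → checkmate.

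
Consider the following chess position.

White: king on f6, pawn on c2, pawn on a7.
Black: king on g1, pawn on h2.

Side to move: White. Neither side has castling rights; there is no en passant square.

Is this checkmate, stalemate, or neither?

White to move; white king on f6.
In check: no.
Legal moves for White: Kg7, Kf7, Ke7, Kg6, Ke6, Kg5, Kf5, Ke5, a8=Q, a8=R, a8=B, a8=N, c3, c4.
White has 14 legal moves and is not in check → neither.

neither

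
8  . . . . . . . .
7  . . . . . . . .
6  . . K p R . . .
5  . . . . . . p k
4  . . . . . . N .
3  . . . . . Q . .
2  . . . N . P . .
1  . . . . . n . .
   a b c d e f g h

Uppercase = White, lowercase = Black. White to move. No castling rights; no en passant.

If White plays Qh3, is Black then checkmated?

After Qh3: black king on h5; in check: yes, from the white queen on h3.
King squares — g4: attacked by Qh3; h4: attacked by Qh3; g5: own pawn; g6: attacked by Re6; h6: attacked by Qh3.
Black has no legal moves → checkmate.

yes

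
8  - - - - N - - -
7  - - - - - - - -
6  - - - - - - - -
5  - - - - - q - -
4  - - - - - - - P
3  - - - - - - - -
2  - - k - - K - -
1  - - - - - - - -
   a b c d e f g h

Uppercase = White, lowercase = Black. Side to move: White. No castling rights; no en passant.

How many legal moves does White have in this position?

White to move; king on f2.
In check: yes, from the black queen on f5.
Legal moves: Kg3, Ke3, Kg2, Ke2, Kg1, Ke1.
Count: 6.

6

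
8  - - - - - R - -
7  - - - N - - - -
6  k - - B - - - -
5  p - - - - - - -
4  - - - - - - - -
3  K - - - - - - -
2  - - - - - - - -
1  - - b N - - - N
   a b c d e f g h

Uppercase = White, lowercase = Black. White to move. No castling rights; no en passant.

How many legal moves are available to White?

4

White to move; king on a3.
In check: yes, from the black bishop on c1.
Legal moves: Ka4, Kb3, Ka2, Nb2.
Count: 4.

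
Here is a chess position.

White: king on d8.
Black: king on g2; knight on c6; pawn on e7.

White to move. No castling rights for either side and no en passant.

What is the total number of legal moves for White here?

White to move; king on d8.
In check: yes, from the black knight on c6.
Legal moves: Ke8, Kc8, Kd7, Kc7.
Count: 4.

4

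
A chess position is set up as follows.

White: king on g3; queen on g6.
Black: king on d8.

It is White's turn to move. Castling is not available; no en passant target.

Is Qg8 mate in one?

no

After Qg8: black king on d8; in check: yes, from the white queen on g8.
Black has 3 legal replies: Ke7, Kd7, Kc7.
In check but a legal move exists → not checkmate.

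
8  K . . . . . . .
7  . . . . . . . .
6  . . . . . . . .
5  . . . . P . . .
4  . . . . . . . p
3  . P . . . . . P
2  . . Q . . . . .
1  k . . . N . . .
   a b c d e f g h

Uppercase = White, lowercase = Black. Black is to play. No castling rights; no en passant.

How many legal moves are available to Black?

0

Black to move; king on a1.
In check: no.
Legal moves: none.
Count: 0.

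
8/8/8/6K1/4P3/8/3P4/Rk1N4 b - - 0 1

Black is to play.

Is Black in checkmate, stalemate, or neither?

neither

Black to move; black king on b1.
In check: yes, from the white rook on a1.
Legal moves for Black: Kc2, Kxa1.
Black is in check but has 2 legal moves → neither.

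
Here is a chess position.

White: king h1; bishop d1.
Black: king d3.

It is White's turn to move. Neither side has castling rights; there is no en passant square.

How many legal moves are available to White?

10

White to move; king on h1.
In check: no.
Legal moves: Kh2, Kg2, Kg1, Bh5, Bg4, Ba4, Bf3, Bb3, Be2+, Bc2+.
Count: 10.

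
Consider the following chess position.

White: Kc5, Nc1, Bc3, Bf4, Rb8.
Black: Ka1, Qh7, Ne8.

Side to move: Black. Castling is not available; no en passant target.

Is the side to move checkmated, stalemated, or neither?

Black to move; black king on a1.
In check: yes, from the white bishop on c3.
King squares — b1: attacked by Rb8; a2: attacked by Nc1; b2: attacked by Bc3.
Legal moves for Black: none.
In check with no legal moves → checkmate.

checkmate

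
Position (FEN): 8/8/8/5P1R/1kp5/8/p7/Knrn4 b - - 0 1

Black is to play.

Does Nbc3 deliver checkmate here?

After Nbc3: white king on a1; in check: yes, from the black rook on c1.
King squares — b1: attacked by Rc1; a2: attacked by Nc3; b2: attacked by Nd1.
White has no legal moves → checkmate.

yes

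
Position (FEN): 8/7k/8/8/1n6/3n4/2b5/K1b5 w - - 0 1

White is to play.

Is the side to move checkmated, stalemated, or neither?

White to move; white king on a1.
In check: no.
King squares — b1: attacked by Bc2; a2: attacked by Nb4; b2: attacked by Bc1.
Legal moves for White: none.
Not in check and no legal moves → stalemate.

stalemate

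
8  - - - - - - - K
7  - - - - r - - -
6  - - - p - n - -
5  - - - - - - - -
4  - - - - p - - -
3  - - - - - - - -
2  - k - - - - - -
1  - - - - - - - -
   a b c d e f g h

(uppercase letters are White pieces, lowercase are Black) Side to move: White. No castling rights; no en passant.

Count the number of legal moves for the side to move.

0

White to move; king on h8.
In check: no.
Legal moves: none.
Count: 0.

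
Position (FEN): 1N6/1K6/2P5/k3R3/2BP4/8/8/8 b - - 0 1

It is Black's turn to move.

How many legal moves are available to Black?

Black to move; king on a5.
In check: yes, from the white rook on e5.
Legal moves: Kb4, Ka4.
Count: 2.

2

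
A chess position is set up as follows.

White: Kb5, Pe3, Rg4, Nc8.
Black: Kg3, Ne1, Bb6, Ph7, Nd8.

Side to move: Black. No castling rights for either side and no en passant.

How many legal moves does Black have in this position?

5

Black to move; king on g3.
In check: yes, from the white rook on g4.
Legal moves: Kxg4, Kh3, Kf3, Kh2, Kf2.
Count: 5.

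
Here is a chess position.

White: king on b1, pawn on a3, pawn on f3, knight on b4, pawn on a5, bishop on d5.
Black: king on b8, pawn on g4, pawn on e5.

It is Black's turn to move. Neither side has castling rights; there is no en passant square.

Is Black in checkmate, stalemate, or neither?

neither

Black to move; black king on b8.
In check: no.
Legal moves for Black: Kc8, Kc7, Ka7, gxf3, e4, g3.
Black has 6 legal moves and is not in check → neither.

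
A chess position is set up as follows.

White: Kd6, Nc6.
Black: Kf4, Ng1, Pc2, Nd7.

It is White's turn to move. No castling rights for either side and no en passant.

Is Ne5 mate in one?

no

After Ne5: black king on f4; in check: no.
Black is not in check, so this cannot be checkmate.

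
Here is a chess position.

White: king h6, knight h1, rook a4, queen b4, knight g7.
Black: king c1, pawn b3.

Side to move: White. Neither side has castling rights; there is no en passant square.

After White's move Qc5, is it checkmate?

After Qc5: black king on c1; in check: yes, from the white queen on c5.
Black has 4 legal replies: Kd2, Kb2, Kd1, Kb1.
In check but a legal move exists → not checkmate.

no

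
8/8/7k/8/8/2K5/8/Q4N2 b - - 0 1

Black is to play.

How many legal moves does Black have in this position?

5

Black to move; king on h6.
In check: no.
Legal moves: Kh7, Kg7, Kg6, Kh5, Kg5.
Count: 5.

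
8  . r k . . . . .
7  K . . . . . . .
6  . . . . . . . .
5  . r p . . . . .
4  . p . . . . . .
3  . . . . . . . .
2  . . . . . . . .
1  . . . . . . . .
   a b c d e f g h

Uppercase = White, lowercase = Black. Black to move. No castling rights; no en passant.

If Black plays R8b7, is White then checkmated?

After R8b7: white king on a7; in check: yes, from the black rook on b7.
White has 2 legal replies: Ka8, Ka6.
In check but a legal move exists → not checkmate.

no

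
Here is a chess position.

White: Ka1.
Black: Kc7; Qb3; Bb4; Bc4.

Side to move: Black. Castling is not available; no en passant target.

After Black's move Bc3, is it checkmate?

yes

After Bc3: white king on a1; in check: yes, from the black bishop on c3.
King squares — b1: attacked by Qb3; a2: attacked by Qb3; b2: attacked by Qb3.
White has no legal moves → checkmate.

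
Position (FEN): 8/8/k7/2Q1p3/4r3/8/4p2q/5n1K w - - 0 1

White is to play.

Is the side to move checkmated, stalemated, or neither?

checkmate

White to move; white king on h1.
In check: yes, from the black queen on h2.
King squares — g1: attacked by Qh2; g2: attacked by Qh2; h2: attacked by Nf1.
Legal moves for White: none.
In check with no legal moves → checkmate.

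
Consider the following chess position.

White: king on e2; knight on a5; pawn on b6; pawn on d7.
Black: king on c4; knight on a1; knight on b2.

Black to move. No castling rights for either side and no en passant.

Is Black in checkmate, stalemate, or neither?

neither

Black to move; black king on c4.
In check: yes, from the white knight on a5.
Legal moves for Black: Kd5, Kc5, Kb5, Kd4, Kb4, Kc3.
Black is in check but has 6 legal moves → neither.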